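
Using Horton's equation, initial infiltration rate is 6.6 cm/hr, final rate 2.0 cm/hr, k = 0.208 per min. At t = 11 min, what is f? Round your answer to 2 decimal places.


Step 1: f = fc + (f0 - fc) * exp(-k * t)
Step 2: exp(-0.208 * 11) = 0.101469
Step 3: f = 2.0 + (6.6 - 2.0) * 0.101469
Step 4: f = 2.0 + 4.6 * 0.101469
Step 5: f = 2.47 cm/hr

2.47


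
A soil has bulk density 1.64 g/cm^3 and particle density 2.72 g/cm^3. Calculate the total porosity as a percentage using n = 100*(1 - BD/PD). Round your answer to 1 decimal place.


Step 1: Formula: n = 100 * (1 - BD / PD)
Step 2: n = 100 * (1 - 1.64 / 2.72)
Step 3: n = 100 * (1 - 0.60294)
Step 4: n = 39.7%

39.7


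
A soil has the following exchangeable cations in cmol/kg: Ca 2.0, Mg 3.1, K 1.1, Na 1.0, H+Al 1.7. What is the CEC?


Step 1: CEC = Ca + Mg + K + Na + (H+Al)
Step 2: CEC = 2.0 + 3.1 + 1.1 + 1.0 + 1.7
Step 3: CEC = 8.9 cmol/kg

8.9


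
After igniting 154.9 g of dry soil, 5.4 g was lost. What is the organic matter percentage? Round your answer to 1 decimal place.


Step 1: OM% = 100 * LOI / sample mass
Step 2: OM = 100 * 5.4 / 154.9
Step 3: OM = 3.5%

3.5


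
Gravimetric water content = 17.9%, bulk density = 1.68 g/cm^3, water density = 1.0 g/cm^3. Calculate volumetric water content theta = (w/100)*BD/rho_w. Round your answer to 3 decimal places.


Step 1: theta = (w / 100) * BD / rho_w
Step 2: theta = (17.9 / 100) * 1.68 / 1.0
Step 3: theta = 0.179 * 1.68
Step 4: theta = 0.301

0.301


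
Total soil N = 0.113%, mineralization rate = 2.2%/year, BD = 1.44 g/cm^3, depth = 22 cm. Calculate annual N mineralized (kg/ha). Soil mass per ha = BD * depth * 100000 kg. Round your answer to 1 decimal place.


Step 1: Soil mass per ha = BD * depth * 100000 = 1.44 * 22 * 100000 = 3168000 kg
Step 2: Total N pool = soil mass * N%/100 = 3168000 * 0.113/100 = 3579.84 kg/ha
Step 3: N mineralized = N pool * rate%/100 = 3579.84 * 2.2/100 = 78.8 kg/ha/yr

78.8


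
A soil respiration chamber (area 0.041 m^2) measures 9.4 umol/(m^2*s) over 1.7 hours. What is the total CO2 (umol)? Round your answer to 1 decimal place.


Step 1: Convert time to seconds: 1.7 hr * 3600 = 6120.0 s
Step 2: Total = flux * area * time_s
Step 3: Total = 9.4 * 0.041 * 6120.0
Step 4: Total = 2358.6 umol

2358.6


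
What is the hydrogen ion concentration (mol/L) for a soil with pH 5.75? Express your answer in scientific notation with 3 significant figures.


Step 1: [H+] = 10^(-pH)
Step 2: [H+] = 10^(-5.75)
Step 3: [H+] = 1.78e-06 mol/L

1.78e-06


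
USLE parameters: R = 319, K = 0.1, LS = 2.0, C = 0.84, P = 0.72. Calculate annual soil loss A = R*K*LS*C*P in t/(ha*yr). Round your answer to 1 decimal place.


Step 1: A = R * K * LS * C * P
Step 2: R * K = 319 * 0.1 = 31.9
Step 3: (R*K) * LS = 31.9 * 2.0 = 63.8
Step 4: * C * P = 63.8 * 0.84 * 0.72 = 38.6
Step 5: A = 38.6 t/(ha*yr)

38.6


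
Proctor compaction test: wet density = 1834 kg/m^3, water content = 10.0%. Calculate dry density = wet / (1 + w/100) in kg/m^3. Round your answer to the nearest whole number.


Step 1: Dry density = wet density / (1 + w/100)
Step 2: Dry density = 1834 / (1 + 10.0/100)
Step 3: Dry density = 1834 / 1.1
Step 4: Dry density = 1667 kg/m^3

1667


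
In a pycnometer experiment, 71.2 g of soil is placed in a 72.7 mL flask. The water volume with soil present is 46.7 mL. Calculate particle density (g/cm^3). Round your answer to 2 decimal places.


Step 1: Volume of solids = flask volume - water volume with soil
Step 2: V_solids = 72.7 - 46.7 = 26.0 mL
Step 3: Particle density = mass / V_solids = 71.2 / 26.0 = 2.74 g/cm^3

2.74


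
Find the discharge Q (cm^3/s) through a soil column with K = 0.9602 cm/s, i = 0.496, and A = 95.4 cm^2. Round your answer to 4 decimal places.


Step 1: Apply Darcy's law: Q = K * i * A
Step 2: Q = 0.9602 * 0.496 * 95.4
Step 3: Q = 45.4351 cm^3/s

45.4351


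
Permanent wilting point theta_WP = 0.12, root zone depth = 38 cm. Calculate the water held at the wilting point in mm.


Step 1: Water (mm) = theta_WP * depth * 10
Step 2: Water = 0.12 * 38 * 10
Step 3: Water = 45.6 mm

45.6


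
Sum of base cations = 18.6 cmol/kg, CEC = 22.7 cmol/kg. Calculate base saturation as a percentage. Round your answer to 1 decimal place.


Step 1: BS = 100 * (sum of bases) / CEC
Step 2: BS = 100 * 18.6 / 22.7
Step 3: BS = 81.9%

81.9


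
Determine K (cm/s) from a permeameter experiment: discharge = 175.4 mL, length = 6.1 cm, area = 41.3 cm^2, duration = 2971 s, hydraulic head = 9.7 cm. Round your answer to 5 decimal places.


Step 1: K = Q * L / (A * t * h)
Step 2: Numerator = 175.4 * 6.1 = 1069.94
Step 3: Denominator = 41.3 * 2971 * 9.7 = 1190212.31
Step 4: K = 1069.94 / 1190212.31 = 0.0009 cm/s

0.0009


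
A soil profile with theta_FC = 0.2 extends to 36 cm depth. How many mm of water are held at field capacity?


Step 1: Water (mm) = theta_FC * depth (cm) * 10
Step 2: Water = 0.2 * 36 * 10
Step 3: Water = 72.0 mm

72.0


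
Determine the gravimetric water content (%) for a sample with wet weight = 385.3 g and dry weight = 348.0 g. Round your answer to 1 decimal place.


Step 1: Water mass = wet - dry = 385.3 - 348.0 = 37.3 g
Step 2: w = 100 * water mass / dry mass
Step 3: w = 100 * 37.3 / 348.0 = 10.7%

10.7


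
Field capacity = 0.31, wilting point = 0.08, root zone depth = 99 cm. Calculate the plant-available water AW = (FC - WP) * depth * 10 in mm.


Step 1: Available water = (FC - WP) * depth * 10
Step 2: AW = (0.31 - 0.08) * 99 * 10
Step 3: AW = 0.23 * 99 * 10
Step 4: AW = 227.7 mm

227.7


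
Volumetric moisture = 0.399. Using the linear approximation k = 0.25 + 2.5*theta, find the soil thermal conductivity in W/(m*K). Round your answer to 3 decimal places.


Step 1: k = 0.25 + 2.5 * theta
Step 2: k = 0.25 + 2.5 * 0.399
Step 3: k = 0.25 + 0.998
Step 4: k = 1.248 W/(m*K)

1.248


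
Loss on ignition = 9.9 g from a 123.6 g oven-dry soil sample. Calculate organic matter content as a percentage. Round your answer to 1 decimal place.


Step 1: OM% = 100 * LOI / sample mass
Step 2: OM = 100 * 9.9 / 123.6
Step 3: OM = 8.0%

8.0


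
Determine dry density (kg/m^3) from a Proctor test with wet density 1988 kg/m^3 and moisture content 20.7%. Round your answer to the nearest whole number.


Step 1: Dry density = wet density / (1 + w/100)
Step 2: Dry density = 1988 / (1 + 20.7/100)
Step 3: Dry density = 1988 / 1.207
Step 4: Dry density = 1647 kg/m^3

1647


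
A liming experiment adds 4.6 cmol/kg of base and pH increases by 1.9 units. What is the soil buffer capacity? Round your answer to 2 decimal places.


Step 1: BC = change in base / change in pH
Step 2: BC = 4.6 / 1.9
Step 3: BC = 2.42 cmol/(kg*pH unit)

2.42


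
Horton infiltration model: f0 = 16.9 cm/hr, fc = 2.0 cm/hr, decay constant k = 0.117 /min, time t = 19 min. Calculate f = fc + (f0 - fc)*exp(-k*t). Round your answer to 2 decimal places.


Step 1: f = fc + (f0 - fc) * exp(-k * t)
Step 2: exp(-0.117 * 19) = 0.108284
Step 3: f = 2.0 + (16.9 - 2.0) * 0.108284
Step 4: f = 2.0 + 14.9 * 0.108284
Step 5: f = 3.61 cm/hr

3.61


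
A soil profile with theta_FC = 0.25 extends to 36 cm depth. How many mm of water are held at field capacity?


Step 1: Water (mm) = theta_FC * depth (cm) * 10
Step 2: Water = 0.25 * 36 * 10
Step 3: Water = 90.0 mm

90.0


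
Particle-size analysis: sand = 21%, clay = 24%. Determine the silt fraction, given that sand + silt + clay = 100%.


Step 1: sand + silt + clay = 100%
Step 2: silt = 100 - sand - clay
Step 3: silt = 100 - 21 - 24
Step 4: silt = 55%

55


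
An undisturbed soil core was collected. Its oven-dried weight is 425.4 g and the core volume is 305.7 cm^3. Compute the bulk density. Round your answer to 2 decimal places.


Step 1: Identify the formula: BD = dry mass / volume
Step 2: Substitute values: BD = 425.4 / 305.7
Step 3: BD = 1.39 g/cm^3

1.39


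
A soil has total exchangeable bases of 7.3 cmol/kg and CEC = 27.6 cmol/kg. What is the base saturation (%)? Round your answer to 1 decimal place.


Step 1: BS = 100 * (sum of bases) / CEC
Step 2: BS = 100 * 7.3 / 27.6
Step 3: BS = 26.4%

26.4


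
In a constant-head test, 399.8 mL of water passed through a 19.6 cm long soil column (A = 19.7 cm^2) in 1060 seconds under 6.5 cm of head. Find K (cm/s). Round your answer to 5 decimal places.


Step 1: K = Q * L / (A * t * h)
Step 2: Numerator = 399.8 * 19.6 = 7836.08
Step 3: Denominator = 19.7 * 1060 * 6.5 = 135733.0
Step 4: K = 7836.08 / 135733.0 = 0.05773 cm/s

0.05773


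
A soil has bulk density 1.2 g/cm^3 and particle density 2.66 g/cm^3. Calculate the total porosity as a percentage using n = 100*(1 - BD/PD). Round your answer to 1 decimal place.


Step 1: Formula: n = 100 * (1 - BD / PD)
Step 2: n = 100 * (1 - 1.2 / 2.66)
Step 3: n = 100 * (1 - 0.45113)
Step 4: n = 54.9%

54.9


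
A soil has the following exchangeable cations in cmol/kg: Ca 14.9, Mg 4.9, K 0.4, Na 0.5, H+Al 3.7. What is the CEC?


Step 1: CEC = Ca + Mg + K + Na + (H+Al)
Step 2: CEC = 14.9 + 4.9 + 0.4 + 0.5 + 3.7
Step 3: CEC = 24.4 cmol/kg

24.4


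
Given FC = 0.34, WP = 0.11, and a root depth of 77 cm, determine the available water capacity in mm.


Step 1: Available water = (FC - WP) * depth * 10
Step 2: AW = (0.34 - 0.11) * 77 * 10
Step 3: AW = 0.23 * 77 * 10
Step 4: AW = 177.1 mm

177.1


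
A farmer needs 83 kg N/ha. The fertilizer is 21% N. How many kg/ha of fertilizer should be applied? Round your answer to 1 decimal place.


Step 1: Fertilizer rate = target N / (N content / 100)
Step 2: Rate = 83 / (21 / 100)
Step 3: Rate = 83 / 0.21
Step 4: Rate = 395.2 kg/ha

395.2


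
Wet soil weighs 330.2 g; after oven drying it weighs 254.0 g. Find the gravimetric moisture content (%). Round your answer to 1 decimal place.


Step 1: Water mass = wet - dry = 330.2 - 254.0 = 76.2 g
Step 2: w = 100 * water mass / dry mass
Step 3: w = 100 * 76.2 / 254.0 = 30.0%

30.0


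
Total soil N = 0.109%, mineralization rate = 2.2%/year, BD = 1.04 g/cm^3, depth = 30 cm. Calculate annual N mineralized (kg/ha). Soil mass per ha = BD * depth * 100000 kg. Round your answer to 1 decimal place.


Step 1: Soil mass per ha = BD * depth * 100000 = 1.04 * 30 * 100000 = 3120000 kg
Step 2: Total N pool = soil mass * N%/100 = 3120000 * 0.109/100 = 3400.8 kg/ha
Step 3: N mineralized = N pool * rate%/100 = 3400.8 * 2.2/100 = 74.8 kg/ha/yr

74.8


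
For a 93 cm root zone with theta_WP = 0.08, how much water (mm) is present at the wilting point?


Step 1: Water (mm) = theta_WP * depth * 10
Step 2: Water = 0.08 * 93 * 10
Step 3: Water = 74.4 mm

74.4


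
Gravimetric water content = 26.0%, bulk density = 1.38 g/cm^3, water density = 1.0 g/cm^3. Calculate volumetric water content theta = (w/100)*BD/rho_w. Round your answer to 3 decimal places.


Step 1: theta = (w / 100) * BD / rho_w
Step 2: theta = (26.0 / 100) * 1.38 / 1.0
Step 3: theta = 0.26 * 1.38
Step 4: theta = 0.359

0.359


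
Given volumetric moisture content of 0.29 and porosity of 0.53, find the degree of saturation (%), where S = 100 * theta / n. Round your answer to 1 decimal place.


Step 1: S = 100 * theta_v / n
Step 2: S = 100 * 0.29 / 0.53
Step 3: S = 54.7%

54.7


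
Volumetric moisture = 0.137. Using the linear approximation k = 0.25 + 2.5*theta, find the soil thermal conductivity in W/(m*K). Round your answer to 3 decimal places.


Step 1: k = 0.25 + 2.5 * theta
Step 2: k = 0.25 + 2.5 * 0.137
Step 3: k = 0.25 + 0.343
Step 4: k = 0.593 W/(m*K)

0.593


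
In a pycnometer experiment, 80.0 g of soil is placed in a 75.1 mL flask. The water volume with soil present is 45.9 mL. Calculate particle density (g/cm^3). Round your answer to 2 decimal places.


Step 1: Volume of solids = flask volume - water volume with soil
Step 2: V_solids = 75.1 - 45.9 = 29.2 mL
Step 3: Particle density = mass / V_solids = 80.0 / 29.2 = 2.74 g/cm^3

2.74


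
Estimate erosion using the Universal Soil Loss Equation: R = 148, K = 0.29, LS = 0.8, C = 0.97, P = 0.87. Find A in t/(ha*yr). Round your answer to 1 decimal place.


Step 1: A = R * K * LS * C * P
Step 2: R * K = 148 * 0.29 = 42.92
Step 3: (R*K) * LS = 42.92 * 0.8 = 34.336
Step 4: * C * P = 34.336 * 0.97 * 0.87 = 29.0
Step 5: A = 29.0 t/(ha*yr)

29.0


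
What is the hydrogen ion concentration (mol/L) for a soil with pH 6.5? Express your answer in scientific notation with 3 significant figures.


Step 1: [H+] = 10^(-pH)
Step 2: [H+] = 10^(-6.5)
Step 3: [H+] = 3.16e-07 mol/L

3.16e-07


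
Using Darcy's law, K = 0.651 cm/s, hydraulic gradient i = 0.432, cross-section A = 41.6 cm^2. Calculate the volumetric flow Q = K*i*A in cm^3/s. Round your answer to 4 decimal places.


Step 1: Apply Darcy's law: Q = K * i * A
Step 2: Q = 0.651 * 0.432 * 41.6
Step 3: Q = 11.6993 cm^3/s

11.6993


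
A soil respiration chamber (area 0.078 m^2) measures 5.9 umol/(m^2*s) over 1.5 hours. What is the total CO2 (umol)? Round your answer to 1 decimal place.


Step 1: Convert time to seconds: 1.5 hr * 3600 = 5400.0 s
Step 2: Total = flux * area * time_s
Step 3: Total = 5.9 * 0.078 * 5400.0
Step 4: Total = 2485.1 umol

2485.1


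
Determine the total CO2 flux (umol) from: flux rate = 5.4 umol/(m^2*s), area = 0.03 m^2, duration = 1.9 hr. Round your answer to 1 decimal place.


Step 1: Convert time to seconds: 1.9 hr * 3600 = 6840.0 s
Step 2: Total = flux * area * time_s
Step 3: Total = 5.4 * 0.03 * 6840.0
Step 4: Total = 1108.1 umol

1108.1


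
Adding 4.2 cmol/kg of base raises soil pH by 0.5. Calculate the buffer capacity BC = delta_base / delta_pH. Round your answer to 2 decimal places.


Step 1: BC = change in base / change in pH
Step 2: BC = 4.2 / 0.5
Step 3: BC = 8.4 cmol/(kg*pH unit)

8.4


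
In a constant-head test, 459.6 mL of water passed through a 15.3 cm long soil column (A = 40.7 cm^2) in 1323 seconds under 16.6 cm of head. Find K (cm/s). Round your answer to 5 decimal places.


Step 1: K = Q * L / (A * t * h)
Step 2: Numerator = 459.6 * 15.3 = 7031.88
Step 3: Denominator = 40.7 * 1323 * 16.6 = 893845.26
Step 4: K = 7031.88 / 893845.26 = 0.00787 cm/s

0.00787


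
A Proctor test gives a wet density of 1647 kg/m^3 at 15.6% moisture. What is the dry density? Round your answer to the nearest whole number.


Step 1: Dry density = wet density / (1 + w/100)
Step 2: Dry density = 1647 / (1 + 15.6/100)
Step 3: Dry density = 1647 / 1.156
Step 4: Dry density = 1425 kg/m^3

1425


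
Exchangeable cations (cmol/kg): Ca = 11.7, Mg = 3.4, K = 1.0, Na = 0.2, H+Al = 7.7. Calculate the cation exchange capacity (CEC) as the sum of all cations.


Step 1: CEC = Ca + Mg + K + Na + (H+Al)
Step 2: CEC = 11.7 + 3.4 + 1.0 + 0.2 + 7.7
Step 3: CEC = 24.0 cmol/kg

24.0


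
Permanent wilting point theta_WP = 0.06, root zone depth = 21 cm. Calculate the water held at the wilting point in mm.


Step 1: Water (mm) = theta_WP * depth * 10
Step 2: Water = 0.06 * 21 * 10
Step 3: Water = 12.6 mm

12.6


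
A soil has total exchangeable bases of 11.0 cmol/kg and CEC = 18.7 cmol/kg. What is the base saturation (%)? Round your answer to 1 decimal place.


Step 1: BS = 100 * (sum of bases) / CEC
Step 2: BS = 100 * 11.0 / 18.7
Step 3: BS = 58.8%

58.8


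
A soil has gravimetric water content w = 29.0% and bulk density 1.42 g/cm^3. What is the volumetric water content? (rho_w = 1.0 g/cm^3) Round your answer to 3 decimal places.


Step 1: theta = (w / 100) * BD / rho_w
Step 2: theta = (29.0 / 100) * 1.42 / 1.0
Step 3: theta = 0.29 * 1.42
Step 4: theta = 0.412

0.412


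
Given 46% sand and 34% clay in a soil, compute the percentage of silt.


Step 1: sand + silt + clay = 100%
Step 2: silt = 100 - sand - clay
Step 3: silt = 100 - 46 - 34
Step 4: silt = 20%

20


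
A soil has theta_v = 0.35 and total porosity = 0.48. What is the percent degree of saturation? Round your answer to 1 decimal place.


Step 1: S = 100 * theta_v / n
Step 2: S = 100 * 0.35 / 0.48
Step 3: S = 72.9%

72.9


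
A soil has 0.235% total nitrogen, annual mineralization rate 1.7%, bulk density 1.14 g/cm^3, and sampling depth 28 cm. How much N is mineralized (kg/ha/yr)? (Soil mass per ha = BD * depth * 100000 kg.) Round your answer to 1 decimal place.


Step 1: Soil mass per ha = BD * depth * 100000 = 1.14 * 28 * 100000 = 3192000 kg
Step 2: Total N pool = soil mass * N%/100 = 3192000 * 0.235/100 = 7501.2 kg/ha
Step 3: N mineralized = N pool * rate%/100 = 7501.2 * 1.7/100 = 127.5 kg/ha/yr

127.5


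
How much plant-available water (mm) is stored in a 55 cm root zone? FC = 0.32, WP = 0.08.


Step 1: Available water = (FC - WP) * depth * 10
Step 2: AW = (0.32 - 0.08) * 55 * 10
Step 3: AW = 0.24 * 55 * 10
Step 4: AW = 132.0 mm

132.0


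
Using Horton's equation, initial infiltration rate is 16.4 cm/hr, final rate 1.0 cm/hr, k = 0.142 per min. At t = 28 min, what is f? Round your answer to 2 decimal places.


Step 1: f = fc + (f0 - fc) * exp(-k * t)
Step 2: exp(-0.142 * 28) = 0.018761
Step 3: f = 1.0 + (16.4 - 1.0) * 0.018761
Step 4: f = 1.0 + 15.4 * 0.018761
Step 5: f = 1.29 cm/hr

1.29


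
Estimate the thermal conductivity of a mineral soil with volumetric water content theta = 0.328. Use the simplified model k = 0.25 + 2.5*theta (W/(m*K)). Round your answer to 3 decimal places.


Step 1: k = 0.25 + 2.5 * theta
Step 2: k = 0.25 + 2.5 * 0.328
Step 3: k = 0.25 + 0.82
Step 4: k = 1.07 W/(m*K)

1.07


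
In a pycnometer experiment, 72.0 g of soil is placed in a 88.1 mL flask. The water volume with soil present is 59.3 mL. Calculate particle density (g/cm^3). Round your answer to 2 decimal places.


Step 1: Volume of solids = flask volume - water volume with soil
Step 2: V_solids = 88.1 - 59.3 = 28.8 mL
Step 3: Particle density = mass / V_solids = 72.0 / 28.8 = 2.5 g/cm^3

2.5


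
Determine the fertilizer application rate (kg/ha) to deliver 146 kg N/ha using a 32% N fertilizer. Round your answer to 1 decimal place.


Step 1: Fertilizer rate = target N / (N content / 100)
Step 2: Rate = 146 / (32 / 100)
Step 3: Rate = 146 / 0.32
Step 4: Rate = 456.3 kg/ha

456.3


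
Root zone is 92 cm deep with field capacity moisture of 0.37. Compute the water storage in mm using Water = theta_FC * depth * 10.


Step 1: Water (mm) = theta_FC * depth (cm) * 10
Step 2: Water = 0.37 * 92 * 10
Step 3: Water = 340.4 mm

340.4


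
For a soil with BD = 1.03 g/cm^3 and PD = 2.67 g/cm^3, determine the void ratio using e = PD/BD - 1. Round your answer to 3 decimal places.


Step 1: e = PD / BD - 1
Step 2: e = 2.67 / 1.03 - 1
Step 3: e = 2.59223 - 1
Step 4: e = 1.592

1.592


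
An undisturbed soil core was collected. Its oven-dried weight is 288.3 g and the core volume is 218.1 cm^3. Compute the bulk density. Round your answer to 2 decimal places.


Step 1: Identify the formula: BD = dry mass / volume
Step 2: Substitute values: BD = 288.3 / 218.1
Step 3: BD = 1.32 g/cm^3

1.32


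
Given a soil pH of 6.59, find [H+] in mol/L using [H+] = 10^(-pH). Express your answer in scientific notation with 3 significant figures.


Step 1: [H+] = 10^(-pH)
Step 2: [H+] = 10^(-6.59)
Step 3: [H+] = 2.57e-07 mol/L

2.57e-07


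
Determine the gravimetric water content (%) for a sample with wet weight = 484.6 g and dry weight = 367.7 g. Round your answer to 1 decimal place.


Step 1: Water mass = wet - dry = 484.6 - 367.7 = 116.9 g
Step 2: w = 100 * water mass / dry mass
Step 3: w = 100 * 116.9 / 367.7 = 31.8%

31.8


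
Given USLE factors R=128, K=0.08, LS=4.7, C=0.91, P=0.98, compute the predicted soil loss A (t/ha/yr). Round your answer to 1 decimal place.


Step 1: A = R * K * LS * C * P
Step 2: R * K = 128 * 0.08 = 10.24
Step 3: (R*K) * LS = 10.24 * 4.7 = 48.128
Step 4: * C * P = 48.128 * 0.91 * 0.98 = 42.9
Step 5: A = 42.9 t/(ha*yr)

42.9


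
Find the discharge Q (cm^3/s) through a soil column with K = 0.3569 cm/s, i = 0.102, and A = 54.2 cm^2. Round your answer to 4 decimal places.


Step 1: Apply Darcy's law: Q = K * i * A
Step 2: Q = 0.3569 * 0.102 * 54.2
Step 3: Q = 1.9731 cm^3/s

1.9731


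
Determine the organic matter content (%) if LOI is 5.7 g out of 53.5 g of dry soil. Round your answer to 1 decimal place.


Step 1: OM% = 100 * LOI / sample mass
Step 2: OM = 100 * 5.7 / 53.5
Step 3: OM = 10.7%

10.7


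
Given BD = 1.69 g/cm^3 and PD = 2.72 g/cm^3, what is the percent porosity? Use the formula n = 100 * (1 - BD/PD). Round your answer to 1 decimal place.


Step 1: Formula: n = 100 * (1 - BD / PD)
Step 2: n = 100 * (1 - 1.69 / 2.72)
Step 3: n = 100 * (1 - 0.62132)
Step 4: n = 37.9%

37.9


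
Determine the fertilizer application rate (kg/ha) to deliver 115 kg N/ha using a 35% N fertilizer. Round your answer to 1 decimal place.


Step 1: Fertilizer rate = target N / (N content / 100)
Step 2: Rate = 115 / (35 / 100)
Step 3: Rate = 115 / 0.35
Step 4: Rate = 328.6 kg/ha

328.6


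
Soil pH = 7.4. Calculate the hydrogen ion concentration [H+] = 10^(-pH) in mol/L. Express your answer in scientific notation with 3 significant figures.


Step 1: [H+] = 10^(-pH)
Step 2: [H+] = 10^(-7.4)
Step 3: [H+] = 3.98e-08 mol/L

3.98e-08


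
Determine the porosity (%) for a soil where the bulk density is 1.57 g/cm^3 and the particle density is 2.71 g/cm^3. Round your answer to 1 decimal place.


Step 1: Formula: n = 100 * (1 - BD / PD)
Step 2: n = 100 * (1 - 1.57 / 2.71)
Step 3: n = 100 * (1 - 0.57934)
Step 4: n = 42.1%

42.1


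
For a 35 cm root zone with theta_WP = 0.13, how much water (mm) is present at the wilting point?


Step 1: Water (mm) = theta_WP * depth * 10
Step 2: Water = 0.13 * 35 * 10
Step 3: Water = 45.5 mm

45.5


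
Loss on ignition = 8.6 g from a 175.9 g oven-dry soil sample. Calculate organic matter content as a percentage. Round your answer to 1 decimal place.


Step 1: OM% = 100 * LOI / sample mass
Step 2: OM = 100 * 8.6 / 175.9
Step 3: OM = 4.9%

4.9


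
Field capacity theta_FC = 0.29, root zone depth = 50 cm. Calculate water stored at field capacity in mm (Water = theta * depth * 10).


Step 1: Water (mm) = theta_FC * depth (cm) * 10
Step 2: Water = 0.29 * 50 * 10
Step 3: Water = 145.0 mm

145.0


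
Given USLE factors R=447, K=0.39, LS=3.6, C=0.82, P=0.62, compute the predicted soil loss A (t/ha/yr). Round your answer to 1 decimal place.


Step 1: A = R * K * LS * C * P
Step 2: R * K = 447 * 0.39 = 174.33
Step 3: (R*K) * LS = 174.33 * 3.6 = 627.588
Step 4: * C * P = 627.588 * 0.82 * 0.62 = 319.1
Step 5: A = 319.1 t/(ha*yr)

319.1


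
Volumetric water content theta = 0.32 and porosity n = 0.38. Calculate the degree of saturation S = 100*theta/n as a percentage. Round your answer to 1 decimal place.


Step 1: S = 100 * theta_v / n
Step 2: S = 100 * 0.32 / 0.38
Step 3: S = 84.2%

84.2


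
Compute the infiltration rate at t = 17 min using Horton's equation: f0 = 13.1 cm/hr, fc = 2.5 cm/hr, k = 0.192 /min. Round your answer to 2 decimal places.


Step 1: f = fc + (f0 - fc) * exp(-k * t)
Step 2: exp(-0.192 * 17) = 0.038235
Step 3: f = 2.5 + (13.1 - 2.5) * 0.038235
Step 4: f = 2.5 + 10.6 * 0.038235
Step 5: f = 2.91 cm/hr

2.91


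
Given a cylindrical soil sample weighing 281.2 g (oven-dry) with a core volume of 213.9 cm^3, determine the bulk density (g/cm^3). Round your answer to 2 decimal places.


Step 1: Identify the formula: BD = dry mass / volume
Step 2: Substitute values: BD = 281.2 / 213.9
Step 3: BD = 1.31 g/cm^3

1.31


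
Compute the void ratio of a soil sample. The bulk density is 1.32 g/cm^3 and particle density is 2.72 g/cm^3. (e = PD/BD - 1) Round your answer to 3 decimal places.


Step 1: e = PD / BD - 1
Step 2: e = 2.72 / 1.32 - 1
Step 3: e = 2.06061 - 1
Step 4: e = 1.061

1.061


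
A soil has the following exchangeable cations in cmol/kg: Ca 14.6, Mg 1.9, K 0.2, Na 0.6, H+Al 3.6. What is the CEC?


Step 1: CEC = Ca + Mg + K + Na + (H+Al)
Step 2: CEC = 14.6 + 1.9 + 0.2 + 0.6 + 3.6
Step 3: CEC = 20.9 cmol/kg

20.9


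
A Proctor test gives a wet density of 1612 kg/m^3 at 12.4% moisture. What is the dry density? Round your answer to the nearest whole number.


Step 1: Dry density = wet density / (1 + w/100)
Step 2: Dry density = 1612 / (1 + 12.4/100)
Step 3: Dry density = 1612 / 1.124
Step 4: Dry density = 1434 kg/m^3

1434


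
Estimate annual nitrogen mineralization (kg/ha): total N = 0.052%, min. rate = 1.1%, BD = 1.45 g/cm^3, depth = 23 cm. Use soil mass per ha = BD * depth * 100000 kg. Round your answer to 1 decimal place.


Step 1: Soil mass per ha = BD * depth * 100000 = 1.45 * 23 * 100000 = 3335000 kg
Step 2: Total N pool = soil mass * N%/100 = 3335000 * 0.052/100 = 1734.2 kg/ha
Step 3: N mineralized = N pool * rate%/100 = 1734.2 * 1.1/100 = 19.1 kg/ha/yr

19.1


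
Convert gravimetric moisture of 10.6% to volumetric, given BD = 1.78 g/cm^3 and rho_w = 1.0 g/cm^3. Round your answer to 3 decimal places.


Step 1: theta = (w / 100) * BD / rho_w
Step 2: theta = (10.6 / 100) * 1.78 / 1.0
Step 3: theta = 0.106 * 1.78
Step 4: theta = 0.189

0.189


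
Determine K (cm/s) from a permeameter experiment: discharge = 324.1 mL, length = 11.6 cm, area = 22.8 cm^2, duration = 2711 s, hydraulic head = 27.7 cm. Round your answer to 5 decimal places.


Step 1: K = Q * L / (A * t * h)
Step 2: Numerator = 324.1 * 11.6 = 3759.56
Step 3: Denominator = 22.8 * 2711 * 27.7 = 1712159.16
Step 4: K = 3759.56 / 1712159.16 = 0.0022 cm/s

0.0022


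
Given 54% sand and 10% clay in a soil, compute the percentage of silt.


Step 1: sand + silt + clay = 100%
Step 2: silt = 100 - sand - clay
Step 3: silt = 100 - 54 - 10
Step 4: silt = 36%

36


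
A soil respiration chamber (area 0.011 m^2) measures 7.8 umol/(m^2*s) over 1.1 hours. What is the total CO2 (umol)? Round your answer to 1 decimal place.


Step 1: Convert time to seconds: 1.1 hr * 3600 = 3960.0 s
Step 2: Total = flux * area * time_s
Step 3: Total = 7.8 * 0.011 * 3960.0
Step 4: Total = 339.8 umol

339.8


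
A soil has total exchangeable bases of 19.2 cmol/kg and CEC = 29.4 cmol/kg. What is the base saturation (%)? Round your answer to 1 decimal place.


Step 1: BS = 100 * (sum of bases) / CEC
Step 2: BS = 100 * 19.2 / 29.4
Step 3: BS = 65.3%

65.3


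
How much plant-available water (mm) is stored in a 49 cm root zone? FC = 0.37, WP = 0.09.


Step 1: Available water = (FC - WP) * depth * 10
Step 2: AW = (0.37 - 0.09) * 49 * 10
Step 3: AW = 0.28 * 49 * 10
Step 4: AW = 137.2 mm

137.2


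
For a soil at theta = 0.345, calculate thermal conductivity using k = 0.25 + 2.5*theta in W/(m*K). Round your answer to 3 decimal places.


Step 1: k = 0.25 + 2.5 * theta
Step 2: k = 0.25 + 2.5 * 0.345
Step 3: k = 0.25 + 0.863
Step 4: k = 1.113 W/(m*K)

1.113


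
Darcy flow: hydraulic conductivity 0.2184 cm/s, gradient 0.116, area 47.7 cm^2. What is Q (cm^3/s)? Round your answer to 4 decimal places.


Step 1: Apply Darcy's law: Q = K * i * A
Step 2: Q = 0.2184 * 0.116 * 47.7
Step 3: Q = 1.2085 cm^3/s

1.2085


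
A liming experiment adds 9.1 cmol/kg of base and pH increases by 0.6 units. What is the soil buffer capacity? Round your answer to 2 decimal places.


Step 1: BC = change in base / change in pH
Step 2: BC = 9.1 / 0.6
Step 3: BC = 15.17 cmol/(kg*pH unit)

15.17


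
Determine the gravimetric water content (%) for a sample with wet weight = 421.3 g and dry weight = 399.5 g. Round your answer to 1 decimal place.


Step 1: Water mass = wet - dry = 421.3 - 399.5 = 21.8 g
Step 2: w = 100 * water mass / dry mass
Step 3: w = 100 * 21.8 / 399.5 = 5.5%

5.5


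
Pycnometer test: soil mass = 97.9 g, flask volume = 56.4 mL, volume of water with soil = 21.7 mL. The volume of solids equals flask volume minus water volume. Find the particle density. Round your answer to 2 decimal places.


Step 1: Volume of solids = flask volume - water volume with soil
Step 2: V_solids = 56.4 - 21.7 = 34.7 mL
Step 3: Particle density = mass / V_solids = 97.9 / 34.7 = 2.82 g/cm^3

2.82


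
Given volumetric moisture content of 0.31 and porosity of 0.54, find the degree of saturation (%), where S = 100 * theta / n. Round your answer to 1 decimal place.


Step 1: S = 100 * theta_v / n
Step 2: S = 100 * 0.31 / 0.54
Step 3: S = 57.4%

57.4


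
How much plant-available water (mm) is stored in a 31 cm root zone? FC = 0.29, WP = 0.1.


Step 1: Available water = (FC - WP) * depth * 10
Step 2: AW = (0.29 - 0.1) * 31 * 10
Step 3: AW = 0.19 * 31 * 10
Step 4: AW = 58.9 mm

58.9


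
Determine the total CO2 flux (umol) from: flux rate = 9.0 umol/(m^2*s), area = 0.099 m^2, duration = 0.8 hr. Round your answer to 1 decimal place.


Step 1: Convert time to seconds: 0.8 hr * 3600 = 2880.0 s
Step 2: Total = flux * area * time_s
Step 3: Total = 9.0 * 0.099 * 2880.0
Step 4: Total = 2566.1 umol

2566.1


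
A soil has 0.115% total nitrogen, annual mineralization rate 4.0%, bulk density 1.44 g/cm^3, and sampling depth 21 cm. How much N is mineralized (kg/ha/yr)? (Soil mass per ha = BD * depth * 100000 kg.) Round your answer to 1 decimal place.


Step 1: Soil mass per ha = BD * depth * 100000 = 1.44 * 21 * 100000 = 3024000 kg
Step 2: Total N pool = soil mass * N%/100 = 3024000 * 0.115/100 = 3477.6 kg/ha
Step 3: N mineralized = N pool * rate%/100 = 3477.6 * 4.0/100 = 139.1 kg/ha/yr

139.1


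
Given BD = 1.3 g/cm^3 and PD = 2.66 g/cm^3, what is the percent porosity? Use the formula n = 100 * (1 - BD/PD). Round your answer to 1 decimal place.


Step 1: Formula: n = 100 * (1 - BD / PD)
Step 2: n = 100 * (1 - 1.3 / 2.66)
Step 3: n = 100 * (1 - 0.48872)
Step 4: n = 51.1%

51.1


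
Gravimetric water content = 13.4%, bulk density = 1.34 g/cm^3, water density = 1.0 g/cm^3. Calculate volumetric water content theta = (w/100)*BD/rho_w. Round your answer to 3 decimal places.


Step 1: theta = (w / 100) * BD / rho_w
Step 2: theta = (13.4 / 100) * 1.34 / 1.0
Step 3: theta = 0.134 * 1.34
Step 4: theta = 0.18

0.18


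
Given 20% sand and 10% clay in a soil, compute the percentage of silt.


Step 1: sand + silt + clay = 100%
Step 2: silt = 100 - sand - clay
Step 3: silt = 100 - 20 - 10
Step 4: silt = 70%

70


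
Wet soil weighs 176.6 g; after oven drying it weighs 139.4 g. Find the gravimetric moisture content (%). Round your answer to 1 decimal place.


Step 1: Water mass = wet - dry = 176.6 - 139.4 = 37.2 g
Step 2: w = 100 * water mass / dry mass
Step 3: w = 100 * 37.2 / 139.4 = 26.7%

26.7


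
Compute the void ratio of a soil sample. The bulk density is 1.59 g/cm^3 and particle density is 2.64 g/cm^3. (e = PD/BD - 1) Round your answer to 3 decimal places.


Step 1: e = PD / BD - 1
Step 2: e = 2.64 / 1.59 - 1
Step 3: e = 1.66038 - 1
Step 4: e = 0.66

0.66


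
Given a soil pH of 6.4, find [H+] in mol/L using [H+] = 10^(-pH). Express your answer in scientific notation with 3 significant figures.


Step 1: [H+] = 10^(-pH)
Step 2: [H+] = 10^(-6.4)
Step 3: [H+] = 3.98e-07 mol/L

3.98e-07


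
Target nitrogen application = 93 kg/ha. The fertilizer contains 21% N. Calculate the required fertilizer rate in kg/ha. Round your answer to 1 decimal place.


Step 1: Fertilizer rate = target N / (N content / 100)
Step 2: Rate = 93 / (21 / 100)
Step 3: Rate = 93 / 0.21
Step 4: Rate = 442.9 kg/ha

442.9


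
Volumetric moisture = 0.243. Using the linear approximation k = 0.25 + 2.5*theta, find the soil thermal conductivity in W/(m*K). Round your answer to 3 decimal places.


Step 1: k = 0.25 + 2.5 * theta
Step 2: k = 0.25 + 2.5 * 0.243
Step 3: k = 0.25 + 0.608
Step 4: k = 0.858 W/(m*K)

0.858


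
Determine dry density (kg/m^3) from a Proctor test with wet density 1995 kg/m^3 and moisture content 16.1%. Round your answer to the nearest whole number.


Step 1: Dry density = wet density / (1 + w/100)
Step 2: Dry density = 1995 / (1 + 16.1/100)
Step 3: Dry density = 1995 / 1.161
Step 4: Dry density = 1718 kg/m^3

1718


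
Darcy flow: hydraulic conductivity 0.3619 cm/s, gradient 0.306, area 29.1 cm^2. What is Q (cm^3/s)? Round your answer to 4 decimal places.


Step 1: Apply Darcy's law: Q = K * i * A
Step 2: Q = 0.3619 * 0.306 * 29.1
Step 3: Q = 3.2226 cm^3/s

3.2226


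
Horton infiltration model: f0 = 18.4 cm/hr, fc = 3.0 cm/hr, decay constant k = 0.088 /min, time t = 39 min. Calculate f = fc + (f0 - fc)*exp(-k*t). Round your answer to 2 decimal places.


Step 1: f = fc + (f0 - fc) * exp(-k * t)
Step 2: exp(-0.088 * 39) = 0.032322
Step 3: f = 3.0 + (18.4 - 3.0) * 0.032322
Step 4: f = 3.0 + 15.4 * 0.032322
Step 5: f = 3.5 cm/hr

3.5


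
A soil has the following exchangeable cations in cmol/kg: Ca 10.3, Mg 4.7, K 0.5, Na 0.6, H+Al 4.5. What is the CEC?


Step 1: CEC = Ca + Mg + K + Na + (H+Al)
Step 2: CEC = 10.3 + 4.7 + 0.5 + 0.6 + 4.5
Step 3: CEC = 20.6 cmol/kg

20.6


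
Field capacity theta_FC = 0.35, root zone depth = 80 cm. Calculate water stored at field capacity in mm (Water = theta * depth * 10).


Step 1: Water (mm) = theta_FC * depth (cm) * 10
Step 2: Water = 0.35 * 80 * 10
Step 3: Water = 280.0 mm

280.0


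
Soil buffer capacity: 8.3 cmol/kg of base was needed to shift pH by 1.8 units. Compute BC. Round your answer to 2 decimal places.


Step 1: BC = change in base / change in pH
Step 2: BC = 8.3 / 1.8
Step 3: BC = 4.61 cmol/(kg*pH unit)

4.61


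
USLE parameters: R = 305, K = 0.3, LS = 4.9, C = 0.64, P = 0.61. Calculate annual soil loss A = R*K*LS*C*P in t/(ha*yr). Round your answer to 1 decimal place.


Step 1: A = R * K * LS * C * P
Step 2: R * K = 305 * 0.3 = 91.5
Step 3: (R*K) * LS = 91.5 * 4.9 = 448.35
Step 4: * C * P = 448.35 * 0.64 * 0.61 = 175.0
Step 5: A = 175.0 t/(ha*yr)

175.0


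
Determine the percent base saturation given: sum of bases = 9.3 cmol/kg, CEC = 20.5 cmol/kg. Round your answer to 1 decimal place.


Step 1: BS = 100 * (sum of bases) / CEC
Step 2: BS = 100 * 9.3 / 20.5
Step 3: BS = 45.4%

45.4


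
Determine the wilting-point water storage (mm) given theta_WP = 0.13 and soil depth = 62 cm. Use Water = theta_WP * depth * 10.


Step 1: Water (mm) = theta_WP * depth * 10
Step 2: Water = 0.13 * 62 * 10
Step 3: Water = 80.6 mm

80.6


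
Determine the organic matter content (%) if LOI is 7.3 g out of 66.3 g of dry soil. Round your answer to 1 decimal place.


Step 1: OM% = 100 * LOI / sample mass
Step 2: OM = 100 * 7.3 / 66.3
Step 3: OM = 11.0%

11.0


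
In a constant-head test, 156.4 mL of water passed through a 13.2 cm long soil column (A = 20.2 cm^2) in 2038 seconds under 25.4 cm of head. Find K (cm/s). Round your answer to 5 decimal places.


Step 1: K = Q * L / (A * t * h)
Step 2: Numerator = 156.4 * 13.2 = 2064.48
Step 3: Denominator = 20.2 * 2038 * 25.4 = 1045657.04
Step 4: K = 2064.48 / 1045657.04 = 0.00197 cm/s

0.00197


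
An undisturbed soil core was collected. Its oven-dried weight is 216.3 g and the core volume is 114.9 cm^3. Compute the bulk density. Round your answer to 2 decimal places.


Step 1: Identify the formula: BD = dry mass / volume
Step 2: Substitute values: BD = 216.3 / 114.9
Step 3: BD = 1.88 g/cm^3

1.88


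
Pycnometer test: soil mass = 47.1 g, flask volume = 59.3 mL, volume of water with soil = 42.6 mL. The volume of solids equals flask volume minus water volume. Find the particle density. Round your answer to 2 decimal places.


Step 1: Volume of solids = flask volume - water volume with soil
Step 2: V_solids = 59.3 - 42.6 = 16.7 mL
Step 3: Particle density = mass / V_solids = 47.1 / 16.7 = 2.82 g/cm^3

2.82


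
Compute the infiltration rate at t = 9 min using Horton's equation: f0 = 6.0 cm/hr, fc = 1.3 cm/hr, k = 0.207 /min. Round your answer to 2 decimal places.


Step 1: f = fc + (f0 - fc) * exp(-k * t)
Step 2: exp(-0.207 * 9) = 0.155206
Step 3: f = 1.3 + (6.0 - 1.3) * 0.155206
Step 4: f = 1.3 + 4.7 * 0.155206
Step 5: f = 2.03 cm/hr

2.03


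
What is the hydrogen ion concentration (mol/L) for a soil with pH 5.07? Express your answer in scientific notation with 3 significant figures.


Step 1: [H+] = 10^(-pH)
Step 2: [H+] = 10^(-5.07)
Step 3: [H+] = 8.51e-06 mol/L

8.51e-06


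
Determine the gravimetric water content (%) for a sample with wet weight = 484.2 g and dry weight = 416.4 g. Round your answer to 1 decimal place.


Step 1: Water mass = wet - dry = 484.2 - 416.4 = 67.8 g
Step 2: w = 100 * water mass / dry mass
Step 3: w = 100 * 67.8 / 416.4 = 16.3%

16.3


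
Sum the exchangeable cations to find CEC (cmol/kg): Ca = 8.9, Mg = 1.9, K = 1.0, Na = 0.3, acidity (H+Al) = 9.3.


Step 1: CEC = Ca + Mg + K + Na + (H+Al)
Step 2: CEC = 8.9 + 1.9 + 1.0 + 0.3 + 9.3
Step 3: CEC = 21.4 cmol/kg

21.4


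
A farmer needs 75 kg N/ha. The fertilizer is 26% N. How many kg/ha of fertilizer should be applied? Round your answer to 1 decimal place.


Step 1: Fertilizer rate = target N / (N content / 100)
Step 2: Rate = 75 / (26 / 100)
Step 3: Rate = 75 / 0.26
Step 4: Rate = 288.5 kg/ha

288.5


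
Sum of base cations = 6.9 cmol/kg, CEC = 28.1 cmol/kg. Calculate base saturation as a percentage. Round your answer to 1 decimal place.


Step 1: BS = 100 * (sum of bases) / CEC
Step 2: BS = 100 * 6.9 / 28.1
Step 3: BS = 24.6%

24.6


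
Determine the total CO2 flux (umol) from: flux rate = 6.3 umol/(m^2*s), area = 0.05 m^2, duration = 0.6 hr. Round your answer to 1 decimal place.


Step 1: Convert time to seconds: 0.6 hr * 3600 = 2160.0 s
Step 2: Total = flux * area * time_s
Step 3: Total = 6.3 * 0.05 * 2160.0
Step 4: Total = 680.4 umol

680.4


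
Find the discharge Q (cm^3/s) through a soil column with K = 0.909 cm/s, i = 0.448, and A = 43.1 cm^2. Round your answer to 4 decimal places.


Step 1: Apply Darcy's law: Q = K * i * A
Step 2: Q = 0.909 * 0.448 * 43.1
Step 3: Q = 17.5517 cm^3/s

17.5517


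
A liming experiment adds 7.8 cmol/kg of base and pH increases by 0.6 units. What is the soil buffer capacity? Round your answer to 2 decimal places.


Step 1: BC = change in base / change in pH
Step 2: BC = 7.8 / 0.6
Step 3: BC = 13.0 cmol/(kg*pH unit)

13.0


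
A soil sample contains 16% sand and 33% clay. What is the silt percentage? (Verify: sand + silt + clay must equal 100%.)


Step 1: sand + silt + clay = 100%
Step 2: silt = 100 - sand - clay
Step 3: silt = 100 - 16 - 33
Step 4: silt = 51%

51


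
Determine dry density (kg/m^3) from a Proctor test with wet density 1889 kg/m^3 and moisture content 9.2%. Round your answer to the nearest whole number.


Step 1: Dry density = wet density / (1 + w/100)
Step 2: Dry density = 1889 / (1 + 9.2/100)
Step 3: Dry density = 1889 / 1.092
Step 4: Dry density = 1730 kg/m^3

1730


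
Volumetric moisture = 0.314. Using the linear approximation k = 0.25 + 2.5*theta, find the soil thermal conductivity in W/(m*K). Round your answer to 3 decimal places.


Step 1: k = 0.25 + 2.5 * theta
Step 2: k = 0.25 + 2.5 * 0.314
Step 3: k = 0.25 + 0.785
Step 4: k = 1.035 W/(m*K)

1.035


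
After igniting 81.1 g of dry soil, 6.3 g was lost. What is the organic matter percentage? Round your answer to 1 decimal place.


Step 1: OM% = 100 * LOI / sample mass
Step 2: OM = 100 * 6.3 / 81.1
Step 3: OM = 7.8%

7.8


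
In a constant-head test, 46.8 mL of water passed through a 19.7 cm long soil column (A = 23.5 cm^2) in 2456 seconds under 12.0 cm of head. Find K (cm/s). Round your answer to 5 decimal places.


Step 1: K = Q * L / (A * t * h)
Step 2: Numerator = 46.8 * 19.7 = 921.96
Step 3: Denominator = 23.5 * 2456 * 12.0 = 692592.0
Step 4: K = 921.96 / 692592.0 = 0.00133 cm/s

0.00133


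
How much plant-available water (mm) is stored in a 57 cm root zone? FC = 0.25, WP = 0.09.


Step 1: Available water = (FC - WP) * depth * 10
Step 2: AW = (0.25 - 0.09) * 57 * 10
Step 3: AW = 0.16 * 57 * 10
Step 4: AW = 91.2 mm

91.2


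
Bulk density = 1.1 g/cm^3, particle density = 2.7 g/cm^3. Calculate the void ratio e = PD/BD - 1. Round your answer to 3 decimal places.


Step 1: e = PD / BD - 1
Step 2: e = 2.7 / 1.1 - 1
Step 3: e = 2.45455 - 1
Step 4: e = 1.455

1.455
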